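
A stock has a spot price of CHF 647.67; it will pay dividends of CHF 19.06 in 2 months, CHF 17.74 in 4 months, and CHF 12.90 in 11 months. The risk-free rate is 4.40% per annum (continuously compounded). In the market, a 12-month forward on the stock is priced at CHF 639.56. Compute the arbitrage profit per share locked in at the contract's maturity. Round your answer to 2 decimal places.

CHF 13.74 per share

PV(dividends) I = 19.06·e^(−0.0440·2/12) + 17.74·e^(−0.0440·4/12) + 12.90·e^(−0.0440·11/12) = 48.7925
Fair forward F* = (S − I)·e^(rT) = (647.67 − 48.7925)·e^0.044000 = 598.8775 × 1.044982 = 625.8162
Market CHF 639.56 > fair 625.8162: forward overpriced → cash-and-carry (borrow at r, buy the stock and collect the dividends, short the forward).
Profit at T = |F_mkt − F*| = |639.56 − 625.8162| = CHF 13.74 per share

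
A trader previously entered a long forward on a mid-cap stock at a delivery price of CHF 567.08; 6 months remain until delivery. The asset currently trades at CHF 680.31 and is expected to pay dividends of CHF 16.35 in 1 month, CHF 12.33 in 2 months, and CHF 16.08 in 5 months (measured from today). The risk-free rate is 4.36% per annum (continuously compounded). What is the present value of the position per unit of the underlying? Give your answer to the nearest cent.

PV(remaining dividends) I = 16.35·e^(−0.0436·1/12) + 12.33·e^(−0.0436·2/12) + 16.08·e^(−0.0436·5/12) = 44.3219
Current forward F = (S − I)·e^(rT) = (680.31 − 44.3219)·e^(0.0436·6/12) = 635.9881 × 1.022039 = 650.0046
Value (long) = (F − K)·e^(−rT) = (650.0046 − 567.08) × 0.978436 = 81.1364
Value = CHF 81.14

CHF 81.14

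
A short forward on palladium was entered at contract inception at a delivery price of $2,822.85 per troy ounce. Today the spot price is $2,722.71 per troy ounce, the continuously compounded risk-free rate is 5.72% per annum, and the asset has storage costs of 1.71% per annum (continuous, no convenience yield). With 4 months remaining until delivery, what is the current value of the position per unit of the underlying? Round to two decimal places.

$31.26 per troy ounce

Current fair forward for the remaining 4 months: F = S·e^((r + u)·T), (r + u) = 0.0572 + 0.0171 = 0.0743
F = 2722.71 · e^(0.0743 × 4/12) = 2722.71 × 1.02507591 = 2790.9844
Value of long forward = (F − K)·e^(−rT) = (2790.9844 − 2822.85) · e^(−0.0572·4/12)
= -31.8656 × 0.98111395 = -31.26
Short position value = −(long value) = $31.26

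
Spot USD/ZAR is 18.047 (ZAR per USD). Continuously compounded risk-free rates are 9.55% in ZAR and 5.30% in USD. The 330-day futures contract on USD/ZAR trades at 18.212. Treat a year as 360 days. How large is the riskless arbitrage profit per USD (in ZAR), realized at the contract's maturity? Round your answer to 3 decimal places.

0.552 per USD (in ZAR)

Fair futures: F* = S·e^(carry·T), with carry = (r_ZAR − r_USD) = 0.0955 − 0.0530 = 0.0425
F* = 18.047 · e^(0.0425 × 330/360) = 18.047 · e^0.038958 = 18.047 × 1.039727 = 18.7640
Market 18.212 < fair 18.7640: forward underpriced → reverse cash-and-carry (short spot, go long the forward).
At maturity, profit = |F_mkt − F*| = |18.212 − 18.7640| = 0.552 per USD (in ZAR)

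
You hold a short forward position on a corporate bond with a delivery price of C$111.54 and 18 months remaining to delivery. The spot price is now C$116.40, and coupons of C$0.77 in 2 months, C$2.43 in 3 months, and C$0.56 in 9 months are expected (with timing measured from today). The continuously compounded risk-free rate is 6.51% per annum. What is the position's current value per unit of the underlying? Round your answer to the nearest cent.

PV(remaining coupons) I = 0.77·e^(−0.0651·2/12) + 2.43·e^(−0.0651·3/12) + 0.56·e^(−0.0651·9/12) = 3.6858
Current forward F = (S − I)·e^(rT) = (116.40 − 3.6858)·e^(0.0651·18/12) = 112.7142 × 1.102577 = 124.2761
Value (long) = (F − K)·e^(−rT) = (124.2761 − 111.54) × 0.906966 = 11.5512
Short position value = −(long value) = -C$11.55

-C$11.55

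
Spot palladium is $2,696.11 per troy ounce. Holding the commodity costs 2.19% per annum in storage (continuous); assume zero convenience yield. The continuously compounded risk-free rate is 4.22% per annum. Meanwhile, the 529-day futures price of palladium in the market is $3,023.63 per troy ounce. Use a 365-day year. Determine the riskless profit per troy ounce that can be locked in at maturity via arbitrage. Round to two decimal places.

Fair futures: F* = S·e^(carry·T), with carry = (r + u) = 0.0422 + 0.0219 = 0.0641
F* = 2696.11 · e^(0.0641 × 529/365) = 2696.11 · e^0.09290110 = 2696.11 × 1.09735320 = $2958.5849
Market $3023.63 > fair $2958.5849: forward overpriced → cash-and-carry (buy spot, short the forward).
At maturity, profit = |F_mkt − F*| = |3023.63 − 2958.5849| = $65.05 per troy ounce

$65.05 per troy ounce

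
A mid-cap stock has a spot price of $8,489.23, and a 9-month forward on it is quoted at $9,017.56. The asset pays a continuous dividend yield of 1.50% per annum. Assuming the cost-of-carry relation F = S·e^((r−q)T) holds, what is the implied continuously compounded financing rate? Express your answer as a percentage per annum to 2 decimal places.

From F = S·e^((r−q)T): (r − q) = ln(F/S)/T
ln(9017.56/8489.23) = ln(1.062235) = 0.060375
(r − q) = 0.060375 / (9/12) = 0.080500
r = ln(F/S)/T + q = 0.080500 + 0.0150 = 0.095500
r = 9.55%

9.55%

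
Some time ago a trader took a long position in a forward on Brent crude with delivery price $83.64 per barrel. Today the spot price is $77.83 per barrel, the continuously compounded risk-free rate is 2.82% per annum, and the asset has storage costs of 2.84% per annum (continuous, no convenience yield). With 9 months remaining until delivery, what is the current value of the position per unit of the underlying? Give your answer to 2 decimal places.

-$2.38 per barrel

Current fair forward for the remaining 9 months: F = S·e^((r + u)·T), (r + u) = 0.0282 + 0.0284 = 0.0566
F = 77.83 · e^(0.0566 × 9/12) = 77.83 × 1.043364 = 81.2050
Value of long forward = (F − K)·e^(−rT) = (81.2050 − 83.64) · e^(−0.0282·9/12)
= -2.4350 × 0.979072 = -2.38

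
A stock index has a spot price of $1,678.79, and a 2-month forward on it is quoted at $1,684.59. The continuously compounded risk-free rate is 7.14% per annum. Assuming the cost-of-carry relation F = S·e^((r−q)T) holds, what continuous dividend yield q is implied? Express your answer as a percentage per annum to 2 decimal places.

From F = S·e^((r−q)T): (r − q) = ln(F/S)/T
ln(1684.59/1678.79) = ln(1.003455) = 0.003449
(r − q) = 0.003449 / (2/12) = 0.020694
q = r − ln(F/S)/T = 0.0714 − 0.020694 = 0.050706
q = 5.07%

5.07%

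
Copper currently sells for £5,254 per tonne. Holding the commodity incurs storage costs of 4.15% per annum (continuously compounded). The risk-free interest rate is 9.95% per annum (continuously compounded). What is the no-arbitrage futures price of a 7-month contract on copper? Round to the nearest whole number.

£5,704 per tonne

Net carry = r + u − y = 0.0995 + 0.0415 − 0.0000 = 0.1410
F = S·e^((r+u−y)T) = 5254 · e^(0.1410 × 7/12) = 5254 · e^0.082250
= 5254 × 1.085727 = £5,704 per tonne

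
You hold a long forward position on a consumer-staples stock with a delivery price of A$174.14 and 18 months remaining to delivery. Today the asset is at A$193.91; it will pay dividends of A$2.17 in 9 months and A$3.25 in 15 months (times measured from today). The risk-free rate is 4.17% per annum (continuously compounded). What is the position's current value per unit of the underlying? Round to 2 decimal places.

PV(remaining dividends) I = 2.17·e^(−0.0417·9/12) + 3.25·e^(−0.0417·15/12) = 5.1881
Current forward F = (S − I)·e^(rT) = (193.91 − 5.1881)·e^(0.0417·18/12) = 188.7219 × 1.064548 = 200.9035
Value (long) = (F − K)·e^(−rT) = (200.9035 − 174.14) × 0.939366 = 25.1407
Value = A$25.14

A$25.14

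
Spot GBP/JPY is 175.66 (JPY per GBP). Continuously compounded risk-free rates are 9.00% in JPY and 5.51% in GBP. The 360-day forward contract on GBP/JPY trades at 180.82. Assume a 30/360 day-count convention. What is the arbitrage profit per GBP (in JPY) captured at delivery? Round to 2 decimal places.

1.08 per GBP (in JPY)

Fair forward: F* = S·e^(carry·T), with carry = (r_JPY − r_GBP) = 0.0900 − 0.0551 = 0.0349
F* = 175.66 · e^(0.0349 × 360/360) = 175.66 · e^0.034900 = 175.66 × 1.035516 = 181.8987
Market 180.82 < fair 181.8987: forward underpriced → reverse cash-and-carry (short spot, go long the forward).
At maturity, profit = |F_mkt − F*| = |180.82 − 181.8987| = 1.08 per GBP (in JPY)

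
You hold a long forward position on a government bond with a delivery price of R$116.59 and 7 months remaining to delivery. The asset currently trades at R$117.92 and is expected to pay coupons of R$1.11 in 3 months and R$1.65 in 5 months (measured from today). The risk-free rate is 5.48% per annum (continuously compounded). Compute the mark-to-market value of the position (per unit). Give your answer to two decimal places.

R$2.29

PV(remaining coupons) I = 1.11·e^(−0.0548·3/12) + 1.65·e^(−0.0548·5/12) = 2.7076
Current forward F = (S − I)·e^(rT) = (117.92 − 2.7076)·e^(0.0548·7/12) = 115.2124 × 1.032483 = 118.9548
Value (long) = (F − K)·e^(−rT) = (118.9548 − 116.59) × 0.968539 = 2.2904
Value = R$2.29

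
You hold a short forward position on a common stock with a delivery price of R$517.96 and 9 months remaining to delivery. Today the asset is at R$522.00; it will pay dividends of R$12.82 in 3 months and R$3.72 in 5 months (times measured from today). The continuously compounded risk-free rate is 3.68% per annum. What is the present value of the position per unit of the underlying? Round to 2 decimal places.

-R$1.77

PV(remaining dividends) I = 12.82·e^(−0.0368·3/12) + 3.72·e^(−0.0368·5/12) = 16.3660
Current forward F = (S − I)·e^(rT) = (522.00 − 16.3660)·e^(0.0368·9/12) = 505.6340 × 1.027984 = 519.7837
Value (long) = (F − K)·e^(−rT) = (519.7837 − 517.96) × 0.972777 = 1.7741
Short position value = −(long value) = -R$1.77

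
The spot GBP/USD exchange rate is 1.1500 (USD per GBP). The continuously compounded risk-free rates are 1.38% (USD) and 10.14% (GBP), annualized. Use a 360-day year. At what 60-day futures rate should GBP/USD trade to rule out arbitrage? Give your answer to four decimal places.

F = S·e^((r_USD − r_GBP)T) = 1.1500 · e^((0.0138 − 0.1014) × 60/360)
= 1.1500 · e^-0.014600 = 1.1500 × 0.985506
F = 1.1333 USD per GBP

1.1333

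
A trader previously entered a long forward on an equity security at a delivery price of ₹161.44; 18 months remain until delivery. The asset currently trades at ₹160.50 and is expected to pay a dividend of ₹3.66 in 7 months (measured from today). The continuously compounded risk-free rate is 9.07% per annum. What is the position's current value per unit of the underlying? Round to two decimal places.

PV(remaining dividends) I = 3.66·e^(−0.0907·7/12) = 3.4714
Current forward F = (S − I)·e^(rT) = (160.50 − 3.4714)·e^(0.0907·18/12) = 157.0286 × 1.145739 = 179.9138
Value (long) = (F − K)·e^(−rT) = (179.9138 − 161.44) × 0.872799 = 16.1239
Value = ₹16.12

₹16.12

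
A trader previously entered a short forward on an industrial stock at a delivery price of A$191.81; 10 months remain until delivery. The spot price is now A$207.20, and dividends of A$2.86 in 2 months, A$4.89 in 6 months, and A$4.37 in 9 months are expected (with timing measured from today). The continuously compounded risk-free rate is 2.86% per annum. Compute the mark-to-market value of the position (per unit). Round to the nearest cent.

PV(remaining dividends) I = 2.86·e^(−0.0286·2/12) + 4.89·e^(−0.0286·6/12) + 4.37·e^(−0.0286·9/12) = 11.9442
Current forward F = (S − I)·e^(rT) = (207.20 − 11.9442)·e^(0.0286·10/12) = 195.2558 × 1.024120 = 199.9654
Value (long) = (F − K)·e^(−rT) = (199.9654 − 191.81) × 0.976448 = 7.9633
Short position value = −(long value) = -A$7.96

-A$7.96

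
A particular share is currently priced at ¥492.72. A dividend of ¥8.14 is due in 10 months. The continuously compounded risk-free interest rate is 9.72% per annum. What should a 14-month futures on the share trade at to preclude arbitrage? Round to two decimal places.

PV(dividends) I = 8.14·e^(−0.0972·10/12)
I = 7.5067
F = (S − I)·e^(rT) = (492.72 − 7.5067) · e^(0.0972·14/12)
= 485.2133 · e^0.113400 = 485.2133 × 1.120080 = ¥543.48

¥543.48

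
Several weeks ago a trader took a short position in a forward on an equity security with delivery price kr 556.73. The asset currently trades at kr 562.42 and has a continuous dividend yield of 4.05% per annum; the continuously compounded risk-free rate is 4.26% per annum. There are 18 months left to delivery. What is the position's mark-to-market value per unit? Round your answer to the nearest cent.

-kr 7.00

Current fair forward for the remaining 18 months: F = S·e^((r − q)·T), (r − q) = 0.0426 − 0.0405 = 0.0021
F = 562.42 · e^(0.0021 × 18/12) = 562.42 × 1.003155 = 564.1944
Value of long forward = (F − K)·e^(−rT) = (564.1944 − 556.73) · e^(−0.0426·18/12)
= 7.4644 × 0.938099 = 7.00
Short position value = −(long value) = -kr 7.00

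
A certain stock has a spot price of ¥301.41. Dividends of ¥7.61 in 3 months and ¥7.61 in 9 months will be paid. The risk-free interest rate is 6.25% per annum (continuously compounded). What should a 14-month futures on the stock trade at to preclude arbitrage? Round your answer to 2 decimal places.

¥308.34

PV(dividends) I = 7.61·e^(−0.0625·3/12) + 7.61·e^(−0.0625·9/12)
I = 7.4920 + 7.2615 = 14.7535
F = (S − I)·e^(rT) = (301.41 − 14.7535) · e^(0.0625·14/12)
= 286.6565 · e^0.072917 = 286.6565 × 1.075641 = ¥308.34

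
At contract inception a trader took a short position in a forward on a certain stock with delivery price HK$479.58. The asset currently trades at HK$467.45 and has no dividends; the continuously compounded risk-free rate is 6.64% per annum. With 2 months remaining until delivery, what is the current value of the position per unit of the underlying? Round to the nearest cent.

HK$6.85

Current fair forward for the remaining 2 months: F = S·e^(r·T), r = 0.0664
F = 467.45 · e^(0.0664 × 2/12) = 467.45 × 1.011128 = 472.6518
Value of long forward = (F − K)·e^(−rT) = (472.6518 − 479.58) · e^(−0.0664·2/12)
= -6.9282 × 0.988994 = -6.85
Short position value = −(long value) = HK$6.85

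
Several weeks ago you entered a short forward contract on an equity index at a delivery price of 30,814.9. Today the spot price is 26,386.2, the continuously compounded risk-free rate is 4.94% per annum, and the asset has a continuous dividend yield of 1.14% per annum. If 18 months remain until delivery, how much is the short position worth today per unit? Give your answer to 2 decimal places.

2675.23

Current fair forward for the remaining 18 months: F = S·e^((r − q)·T), (r − q) = 0.0494 − 0.0114 = 0.0380
F = 26386.2 · e^(0.0380 × 18/12) = 26386.2 × 1.05865581 = 27933.9039
Value of long forward = (F − K)·e^(−rT) = (27933.9039 − 30814.9) · e^(−0.0494·18/12)
= -2880.9961 × 0.92857883 = -2675.23
Short position value = −(long value) = 2675.23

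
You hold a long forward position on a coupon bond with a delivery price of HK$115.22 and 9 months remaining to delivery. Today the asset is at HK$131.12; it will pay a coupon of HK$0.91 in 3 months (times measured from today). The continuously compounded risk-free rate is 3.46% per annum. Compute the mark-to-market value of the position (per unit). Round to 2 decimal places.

PV(remaining coupons) I = 0.91·e^(−0.0346·3/12) = 0.9022
Current forward F = (S − I)·e^(rT) = (131.12 − 0.9022)·e^(0.0346·9/12) = 130.2178 × 1.026290 = 133.6412
Value (long) = (F − K)·e^(−rT) = (133.6412 − 115.22) × 0.974384 = 17.9493
Value = HK$17.95

HK$17.95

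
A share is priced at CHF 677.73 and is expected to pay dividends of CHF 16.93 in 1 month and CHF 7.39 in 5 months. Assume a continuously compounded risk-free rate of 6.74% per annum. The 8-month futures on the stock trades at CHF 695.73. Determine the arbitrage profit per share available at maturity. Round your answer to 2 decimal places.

PV(dividends) I = 16.93·e^(−0.0674·1/12) + 7.39·e^(−0.0674·5/12) = 24.0205
Fair futures F* = (S − I)·e^(rT) = (677.73 − 24.0205)·e^0.044933 = 653.7095 × 1.045958 = 683.7527
Market CHF 695.73 > fair 683.7527: forward overpriced → cash-and-carry (borrow at r, buy the stock and collect the dividends, short the forward).
Profit at T = |F_mkt − F*| = |695.73 − 683.7527| = CHF 11.98 per share

CHF 11.98 per share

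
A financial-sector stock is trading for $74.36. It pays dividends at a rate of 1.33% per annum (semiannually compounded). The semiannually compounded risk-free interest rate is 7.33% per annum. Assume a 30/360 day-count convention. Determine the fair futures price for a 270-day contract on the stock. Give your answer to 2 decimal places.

$77.71

F = S · (1+r/2)^(2T) / (1+q/2)^(2T)
= 74.36 × 1.055476 / 1.009992 = 74.36 × 1.045034
F = $77.71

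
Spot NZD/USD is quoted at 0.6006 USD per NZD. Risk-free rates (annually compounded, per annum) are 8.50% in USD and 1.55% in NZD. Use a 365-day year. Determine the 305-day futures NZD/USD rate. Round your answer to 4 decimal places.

0.6348

By covered interest parity, F = S · (1+r_USD)^T / (1+r_NZD)^T
= 0.6006 × 1.070547 / 1.012936 = 0.6006 × 1.056875
F = 0.6348 USD per NZD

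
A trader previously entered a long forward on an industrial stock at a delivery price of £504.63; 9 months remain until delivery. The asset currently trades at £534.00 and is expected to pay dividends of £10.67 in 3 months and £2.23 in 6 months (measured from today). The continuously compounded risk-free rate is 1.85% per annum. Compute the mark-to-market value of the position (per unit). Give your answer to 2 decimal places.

£23.49

PV(remaining dividends) I = 10.67·e^(−0.0185·3/12) + 2.23·e^(−0.0185·6/12) = 12.8302
Current forward F = (S − I)·e^(rT) = (534.00 − 12.8302)·e^(0.0185·9/12) = 521.1698 × 1.013972 = 528.4516
Value (long) = (F − K)·e^(−rT) = (528.4516 − 504.63) × 0.986221 = 23.4934
Value = £23.49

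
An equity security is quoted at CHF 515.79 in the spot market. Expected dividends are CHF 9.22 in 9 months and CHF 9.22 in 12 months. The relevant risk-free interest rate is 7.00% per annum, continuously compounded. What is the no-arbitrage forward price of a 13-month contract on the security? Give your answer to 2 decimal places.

PV(dividends) I = 9.22·e^(−0.0700·9/12) + 9.22·e^(−0.0700·12/12)
I = 8.7484 + 8.5967 = 17.3451
F = (S − I)·e^(rT) = (515.79 − 17.3451) · e^(0.0700·13/12)
= 498.4449 · e^0.075833 = 498.4449 × 1.078782 = CHF 537.71

CHF 537.71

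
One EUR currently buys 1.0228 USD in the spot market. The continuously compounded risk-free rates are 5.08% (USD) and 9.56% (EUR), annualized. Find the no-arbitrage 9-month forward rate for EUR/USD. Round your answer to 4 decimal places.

0.9890

F = S·e^((r_USD − r_EUR)T) = 1.0228 · e^((0.0508 − 0.0956) × 9/12)
= 1.0228 · e^-0.033600 = 1.0228 × 0.966958
F = 0.9890 USD per EUR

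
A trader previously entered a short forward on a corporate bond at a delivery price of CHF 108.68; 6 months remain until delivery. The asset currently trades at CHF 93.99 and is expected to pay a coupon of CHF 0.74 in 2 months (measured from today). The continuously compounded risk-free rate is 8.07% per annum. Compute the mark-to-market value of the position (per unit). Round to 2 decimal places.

PV(remaining coupons) I = 0.74·e^(−0.0807·2/12) = 0.7301
Current forward F = (S − I)·e^(rT) = (93.99 − 0.7301)·e^(0.0807·6/12) = 93.2599 × 1.041175 = 97.0999
Value (long) = (F − K)·e^(−rT) = (97.0999 − 108.68) × 0.960453 = -11.1221
Short position value = −(long value) = CHF 11.12

CHF 11.12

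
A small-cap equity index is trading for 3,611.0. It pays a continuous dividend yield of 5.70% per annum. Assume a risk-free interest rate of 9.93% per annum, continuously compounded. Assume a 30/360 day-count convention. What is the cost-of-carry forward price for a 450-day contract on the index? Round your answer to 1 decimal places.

F = S·e^((r − q)T) = 3611.0 · e^((0.0993 − 0.0570) × 450/360)
= 3611.0 · e^0.052875 = 3611.0 × 1.054298
F = 3,807.1

3,807.1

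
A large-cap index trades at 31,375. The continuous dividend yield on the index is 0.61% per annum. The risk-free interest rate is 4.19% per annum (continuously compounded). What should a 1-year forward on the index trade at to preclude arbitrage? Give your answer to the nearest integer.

32,519

F = S·e^((r − q)T) = 31375 · e^((0.0419 − 0.0061) × 1)
= 31375 · e^0.035800 = 31375 × 1.036449
F = 32,519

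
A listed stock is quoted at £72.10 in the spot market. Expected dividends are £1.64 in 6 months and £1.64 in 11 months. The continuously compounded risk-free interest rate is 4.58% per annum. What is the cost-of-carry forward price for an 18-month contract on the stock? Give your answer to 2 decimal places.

PV(dividends) I = 1.64·e^(−0.0458·6/12) + 1.64·e^(−0.0458·11/12)
I = 1.6029 + 1.5726 = 3.1755
F = (S − I)·e^(rT) = (72.10 − 3.1755) · e^(0.0458·18/12)
= 68.9245 · e^0.068700 = 68.9245 × 1.071115 = £73.83

£73.83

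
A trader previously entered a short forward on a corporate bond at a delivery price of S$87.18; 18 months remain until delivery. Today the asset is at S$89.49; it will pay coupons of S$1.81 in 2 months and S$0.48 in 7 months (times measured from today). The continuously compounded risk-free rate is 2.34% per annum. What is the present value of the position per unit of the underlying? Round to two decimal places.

PV(remaining coupons) I = 1.81·e^(−0.0234·2/12) + 0.48·e^(−0.0234·7/12) = 2.2764
Current forward F = (S − I)·e^(rT) = (89.49 − 2.2764)·e^(0.0234·18/12) = 87.2136 × 1.035723 = 90.3291
Value (long) = (F − K)·e^(−rT) = (90.3291 − 87.18) × 0.965509 = 3.0405
Short position value = −(long value) = -S$3.04

-S$3.04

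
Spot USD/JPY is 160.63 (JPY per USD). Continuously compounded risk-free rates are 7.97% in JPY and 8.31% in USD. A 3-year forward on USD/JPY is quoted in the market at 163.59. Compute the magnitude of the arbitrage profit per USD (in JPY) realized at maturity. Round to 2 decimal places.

Fair forward: F* = S·e^(carry·T), with carry = (r_JPY − r_USD) = 0.0797 − 0.0831 = -0.0034
F* = 160.63 · e^(-0.0034 × 3) = 160.63 · e^-0.010200 = 160.63 × 0.989852 = 158.9999
Market 163.59 > fair 158.9999: forward overpriced → cash-and-carry (buy spot, short the forward).
At maturity, profit = |F_mkt − F*| = |163.59 − 158.9999| = 4.59 per USD (in JPY)

4.59 per USD (in JPY)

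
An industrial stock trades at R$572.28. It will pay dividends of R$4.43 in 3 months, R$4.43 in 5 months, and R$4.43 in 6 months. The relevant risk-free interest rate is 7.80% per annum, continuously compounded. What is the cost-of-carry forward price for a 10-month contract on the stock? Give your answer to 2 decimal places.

PV(dividends) I = 4.43·e^(−0.0780·3/12) + 4.43·e^(−0.0780·5/12) + 4.43·e^(−0.0780·6/12)
I = 4.3445 + 4.2883 + 4.2606 = 12.8934
F = (S − I)·e^(rT) = (572.28 − 12.8934) · e^(0.0780·10/12)
= 559.3866 · e^0.065000 = 559.3866 × 1.067159 = R$596.95

R$596.95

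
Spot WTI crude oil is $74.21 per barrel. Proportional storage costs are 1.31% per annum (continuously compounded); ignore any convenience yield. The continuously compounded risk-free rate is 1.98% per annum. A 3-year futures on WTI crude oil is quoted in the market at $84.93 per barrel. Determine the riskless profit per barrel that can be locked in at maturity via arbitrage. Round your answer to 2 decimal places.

$3.02 per barrel

Fair futures: F* = S·e^(carry·T), with carry = (r + u) = 0.0198 + 0.0131 = 0.0329
F* = 74.21 · e^(0.0329 × 3) = 74.21 · e^0.098700 = 74.21 × 1.103735 = $81.9082
Market $84.93 > fair $81.9082: forward overpriced → cash-and-carry (buy spot, short the forward).
At maturity, profit = |F_mkt − F*| = |84.93 − 81.9082| = $3.02 per barrel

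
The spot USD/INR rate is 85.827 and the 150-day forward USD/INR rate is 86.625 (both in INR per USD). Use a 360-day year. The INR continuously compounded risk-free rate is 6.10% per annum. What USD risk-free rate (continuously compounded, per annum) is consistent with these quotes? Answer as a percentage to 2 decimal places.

F = S·e^((r_INR − r_USD)T) ⇒ r_USD = r_INR − ln(F/S)/T
ln(86.625/85.827) = 0.009255; /(150/360) = 0.022212
r_USD = 0.0610 − 0.022212 = 0.038788
r_USD = 3.88%

3.88%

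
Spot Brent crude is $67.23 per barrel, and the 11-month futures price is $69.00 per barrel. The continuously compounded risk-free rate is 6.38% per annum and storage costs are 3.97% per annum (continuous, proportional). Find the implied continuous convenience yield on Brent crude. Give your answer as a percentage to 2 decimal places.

7.52%

F = S·e^((r+u−y)T) ⇒ (r+u−y) = ln(F/S)/T
ln(69.00/67.23) = 0.025987; /T ⇒ 0.028349
y = r + u − ln(F/S)/T = 0.0638 + 0.0397 − 0.028349 = 0.075151
y = 7.52%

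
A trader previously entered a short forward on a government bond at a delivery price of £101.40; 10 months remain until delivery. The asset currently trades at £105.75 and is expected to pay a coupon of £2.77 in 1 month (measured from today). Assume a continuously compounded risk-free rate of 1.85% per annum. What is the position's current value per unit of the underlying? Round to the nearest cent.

-£3.14

PV(remaining coupons) I = 2.77·e^(−0.0185·1/12) = 2.7657
Current forward F = (S − I)·e^(rT) = (105.75 − 2.7657)·e^(0.0185·10/12) = 102.9843 × 1.015536 = 104.5843
Value (long) = (F − K)·e^(−rT) = (104.5843 − 101.40) × 0.984702 = 3.1356
Short position value = −(long value) = -£3.14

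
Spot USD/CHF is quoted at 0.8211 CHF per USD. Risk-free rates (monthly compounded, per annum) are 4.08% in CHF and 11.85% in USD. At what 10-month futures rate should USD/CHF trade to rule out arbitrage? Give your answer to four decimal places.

By covered interest parity, F = S · (1+r_CHF/12)^(12T) / (1+r_USD/12)^(12T)
= 0.8211 × 1.034525 / 1.103256 = 0.8211 × 0.937702
F = 0.7699 CHF per USD

0.7699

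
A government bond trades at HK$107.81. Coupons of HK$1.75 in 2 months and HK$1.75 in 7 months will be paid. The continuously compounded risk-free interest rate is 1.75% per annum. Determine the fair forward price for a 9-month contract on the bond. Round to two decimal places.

PV(coupons) I = 1.75·e^(−0.0175·2/12) + 1.75·e^(−0.0175·7/12)
I = 1.7449 + 1.7322 = 3.4771
F = (S − I)·e^(rT) = (107.81 − 3.4771) · e^(0.0175·9/12)
= 104.3329 · e^0.013125 = 104.3329 × 1.013212 = HK$105.71

HK$105.71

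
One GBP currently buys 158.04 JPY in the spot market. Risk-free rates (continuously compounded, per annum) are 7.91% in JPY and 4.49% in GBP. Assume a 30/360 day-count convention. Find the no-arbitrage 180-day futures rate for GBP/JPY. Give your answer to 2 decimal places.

160.77

F = S·e^((r_JPY − r_GBP)T) = 158.04 · e^((0.0791 − 0.0449) × 180/360)
= 158.04 · e^0.017100 = 158.04 × 1.017247
F = 160.77 JPY per GBP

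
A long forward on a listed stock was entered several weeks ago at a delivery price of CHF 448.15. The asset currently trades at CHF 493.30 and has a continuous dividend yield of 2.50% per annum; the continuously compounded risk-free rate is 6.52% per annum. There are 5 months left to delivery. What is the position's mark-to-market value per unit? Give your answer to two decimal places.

Current fair forward for the remaining 5 months: F = S·e^((r − q)·T), (r − q) = 0.0652 − 0.0250 = 0.0402
F = 493.30 · e^(0.0402 × 5/12) = 493.30 × 1.016891 = 501.6323
Value of long forward = (F − K)·e^(−rT) = (501.6323 − 448.15) · e^(−0.0652·5/12)
= 53.4823 × 0.973199 = 52.05

CHF 52.05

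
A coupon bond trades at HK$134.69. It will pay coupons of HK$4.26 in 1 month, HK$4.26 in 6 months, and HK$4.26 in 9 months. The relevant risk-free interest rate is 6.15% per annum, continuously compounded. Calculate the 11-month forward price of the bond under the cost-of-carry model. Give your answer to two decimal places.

PV(coupons) I = 4.26·e^(−0.0615·1/12) + 4.26·e^(−0.0615·6/12) + 4.26·e^(−0.0615·9/12)
I = 4.2382 + 4.1310 + 4.0680 = 12.4372
F = (S − I)·e^(rT) = (134.69 − 12.4372) · e^(0.0615·11/12)
= 122.2528 · e^0.056375 = 122.2528 × 1.057994 = HK$129.34

HK$129.34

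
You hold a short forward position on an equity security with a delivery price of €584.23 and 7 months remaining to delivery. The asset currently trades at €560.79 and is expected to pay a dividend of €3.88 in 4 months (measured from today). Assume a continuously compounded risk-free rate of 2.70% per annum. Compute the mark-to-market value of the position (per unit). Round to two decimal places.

PV(remaining dividends) I = 3.88·e^(−0.0270·4/12) = 3.8452
Current forward F = (S − I)·e^(rT) = (560.79 − 3.8452)·e^(0.0270·7/12) = 556.9448 × 1.015875 = 565.7863
Value (long) = (F − K)·e^(−rT) = (565.7863 − 584.23) × 0.984373 = -18.1555
Short position value = −(long value) = €18.16

€18.16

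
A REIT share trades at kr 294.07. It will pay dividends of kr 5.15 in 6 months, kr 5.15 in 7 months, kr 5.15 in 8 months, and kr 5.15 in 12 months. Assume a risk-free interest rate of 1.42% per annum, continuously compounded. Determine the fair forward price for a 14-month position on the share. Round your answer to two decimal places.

PV(dividends) I = 5.15·e^(−0.0142·6/12) + 5.15·e^(−0.0142·7/12) + 5.15·e^(−0.0142·8/12) + 5.15·e^(−0.0142·12/12)
I = 5.1136 + 5.1075 + 5.1015 + 5.0774 = 20.4000
F = (S − I)·e^(rT) = (294.07 − 20.4000) · e^(0.0142·14/12)
= 273.6700 · e^0.016567 = 273.6700 × 1.016705 = kr 278.24

kr 278.24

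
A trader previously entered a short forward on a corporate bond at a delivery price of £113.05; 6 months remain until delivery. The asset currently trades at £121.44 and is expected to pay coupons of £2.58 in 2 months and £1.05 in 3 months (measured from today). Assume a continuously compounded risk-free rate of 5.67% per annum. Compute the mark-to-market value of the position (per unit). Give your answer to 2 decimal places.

PV(remaining coupons) I = 2.58·e^(−0.0567·2/12) + 1.05·e^(−0.0567·3/12) = 3.5910
Current forward F = (S − I)·e^(rT) = (121.44 − 3.5910)·e^(0.0567·6/12) = 117.8490 × 1.028756 = 121.2379
Value (long) = (F − K)·e^(−rT) = (121.2379 − 113.05) × 0.972048 = 7.9590
Short position value = −(long value) = -£7.96

-£7.96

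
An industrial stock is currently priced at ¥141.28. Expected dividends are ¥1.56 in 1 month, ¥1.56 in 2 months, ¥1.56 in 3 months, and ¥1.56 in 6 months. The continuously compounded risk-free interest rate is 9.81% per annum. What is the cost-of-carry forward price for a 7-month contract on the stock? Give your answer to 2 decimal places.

¥143.15

PV(dividends) I = 1.56·e^(−0.0981·1/12) + 1.56·e^(−0.0981·2/12) + 1.56·e^(−0.0981·3/12) + 1.56·e^(−0.0981·6/12)
I = 1.5473 + 1.5347 + 1.5222 + 1.4853 = 6.0895
F = (S − I)·e^(rT) = (141.28 − 6.0895) · e^(0.0981·7/12)
= 135.1905 · e^0.057225 = 135.1905 × 1.058894 = ¥143.15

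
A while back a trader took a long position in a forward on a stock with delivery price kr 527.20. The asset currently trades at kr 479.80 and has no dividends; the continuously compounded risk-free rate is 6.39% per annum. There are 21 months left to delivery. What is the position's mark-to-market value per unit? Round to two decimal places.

Current fair forward for the remaining 21 months: F = S·e^(r·T), r = 0.0639
F = 479.80 · e^(0.0639 × 21/12) = 479.80 × 1.118317 = 536.5685
Value of long forward = (F − K)·e^(−rT) = (536.5685 − 527.20) · e^(−0.0639·21/12)
= 9.3685 × 0.894201 = 8.38

kr 8.38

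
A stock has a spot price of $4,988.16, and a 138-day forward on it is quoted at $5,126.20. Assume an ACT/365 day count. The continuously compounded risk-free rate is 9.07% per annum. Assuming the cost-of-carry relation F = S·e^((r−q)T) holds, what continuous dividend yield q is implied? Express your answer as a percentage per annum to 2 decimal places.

1.85%

From F = S·e^((r−q)T): (r − q) = ln(F/S)/T
ln(5126.20/4988.16) = ln(1.027674) = 0.027298
(r − q) = 0.027298 / (138/365) = 0.072201
q = r − ln(F/S)/T = 0.0907 − 0.072201 = 0.018499
q = 1.85%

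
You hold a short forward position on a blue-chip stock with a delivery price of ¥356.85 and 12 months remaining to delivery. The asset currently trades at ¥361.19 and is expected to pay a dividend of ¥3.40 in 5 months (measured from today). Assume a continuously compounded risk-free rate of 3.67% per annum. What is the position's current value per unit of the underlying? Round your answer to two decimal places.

-¥13.85

PV(remaining dividends) I = 3.40·e^(−0.0367·5/12) = 3.3484
Current forward F = (S − I)·e^(rT) = (361.19 − 3.3484)·e^(0.0367·12/12) = 357.8416 × 1.037382 = 371.2184
Value (long) = (F − K)·e^(−rT) = (371.2184 − 356.85) × 0.963965 = 13.8506
Short position value = −(long value) = -¥13.85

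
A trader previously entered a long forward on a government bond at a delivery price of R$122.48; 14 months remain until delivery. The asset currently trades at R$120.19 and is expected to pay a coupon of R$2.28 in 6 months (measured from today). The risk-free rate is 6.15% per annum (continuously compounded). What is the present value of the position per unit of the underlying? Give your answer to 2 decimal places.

PV(remaining coupons) I = 2.28·e^(−0.0615·6/12) = 2.2110
Current forward F = (S − I)·e^(rT) = (120.19 − 2.2110)·e^(0.0615·14/12) = 117.9790 × 1.074387 = 126.7551
Value (long) = (F − K)·e^(−rT) = (126.7551 − 122.48) × 0.930764 = 3.9791
Value = R$3.98

R$3.98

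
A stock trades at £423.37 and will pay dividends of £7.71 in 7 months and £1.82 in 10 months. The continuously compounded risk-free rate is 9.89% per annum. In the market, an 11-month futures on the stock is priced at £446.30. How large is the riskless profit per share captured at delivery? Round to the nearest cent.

PV(dividends) I = 7.71·e^(−0.0989·7/12) + 1.82·e^(−0.0989·10/12) = 8.9538
Fair futures F* = (S − I)·e^(rT) = (423.37 − 8.9538)·e^0.090658 = 414.4162 × 1.094894 = 453.7418
Market £446.30 < fair 453.7418: forward underpriced → reverse cash-and-carry (short the stock, invest proceeds at r, pay the dividends, go long the forward).
Profit at T = |F_mkt − F*| = |446.30 − 453.7418| = £7.44 per share

£7.44 per share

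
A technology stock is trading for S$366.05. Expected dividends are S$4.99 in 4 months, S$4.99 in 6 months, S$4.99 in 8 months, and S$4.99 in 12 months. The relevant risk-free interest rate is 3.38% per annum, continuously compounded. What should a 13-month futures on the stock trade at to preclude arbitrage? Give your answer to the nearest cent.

S$359.43

PV(dividends) I = 4.99·e^(−0.0338·4/12) + 4.99·e^(−0.0338·6/12) + 4.99·e^(−0.0338·8/12) + 4.99·e^(−0.0338·12/12)
I = 4.9341 + 4.9064 + 4.8788 + 4.8242 = 19.5435
F = (S − I)·e^(rT) = (366.05 − 19.5435) · e^(0.0338·13/12)
= 346.5065 · e^0.036617 = 346.5065 × 1.037296 = S$359.43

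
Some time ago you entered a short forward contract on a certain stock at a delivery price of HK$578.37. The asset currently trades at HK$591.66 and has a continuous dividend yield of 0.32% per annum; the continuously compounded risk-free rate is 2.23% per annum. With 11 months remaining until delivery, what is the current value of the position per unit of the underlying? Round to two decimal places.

-HK$23.26

Current fair forward for the remaining 11 months: F = S·e^((r − q)·T), (r − q) = 0.0223 − 0.0032 = 0.0191
F = 591.66 · e^(0.0191 × 11/12) = 591.66 × 1.017663 = 602.1105
Value of long forward = (F − K)·e^(−rT) = (602.1105 − 578.37) · e^(−0.0223·11/12)
= 23.7405 × 0.979766 = 23.26
Short position value = −(long value) = -HK$23.26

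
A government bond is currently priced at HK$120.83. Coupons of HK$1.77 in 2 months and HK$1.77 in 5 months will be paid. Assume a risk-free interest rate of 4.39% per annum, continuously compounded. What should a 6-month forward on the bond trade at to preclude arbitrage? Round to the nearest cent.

HK$119.94

PV(coupons) I = 1.77·e^(−0.0439·2/12) + 1.77·e^(−0.0439·5/12)
I = 1.7571 + 1.7379 = 3.4950
F = (S − I)·e^(rT) = (120.83 − 3.4950) · e^(0.0439·6/12)
= 117.3350 · e^0.021950 = 117.3350 × 1.022193 = HK$119.94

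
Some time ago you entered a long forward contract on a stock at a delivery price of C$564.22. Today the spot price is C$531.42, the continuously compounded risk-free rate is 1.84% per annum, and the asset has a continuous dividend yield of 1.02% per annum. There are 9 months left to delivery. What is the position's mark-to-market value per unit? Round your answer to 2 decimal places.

-C$29.12

Current fair forward for the remaining 9 months: F = S·e^((r − q)·T), (r − q) = 0.0184 − 0.0102 = 0.0082
F = 531.42 · e^(0.0082 × 9/12) = 531.42 × 1.006169 = 534.6983
Value of long forward = (F − K)·e^(−rT) = (534.6983 − 564.22) · e^(−0.0184·9/12)
= -29.5217 × 0.986295 = -29.12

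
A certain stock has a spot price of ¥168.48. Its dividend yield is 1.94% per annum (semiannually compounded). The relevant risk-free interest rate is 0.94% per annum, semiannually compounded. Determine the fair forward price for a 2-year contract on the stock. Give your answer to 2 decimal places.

F = S · (1+r/2)^(2T) / (1+q/2)^(2T)
= 168.48 × 1.018933 / 1.039368 = 168.48 × 0.980339
F = ¥165.17

¥165.17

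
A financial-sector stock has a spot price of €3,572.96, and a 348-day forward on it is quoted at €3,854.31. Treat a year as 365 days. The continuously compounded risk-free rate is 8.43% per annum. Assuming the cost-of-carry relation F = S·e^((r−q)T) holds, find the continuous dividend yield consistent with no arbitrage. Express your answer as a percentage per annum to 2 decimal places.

0.48%

From F = S·e^((r−q)T): (r − q) = ln(F/S)/T
ln(3854.31/3572.96) = ln(1.078744) = 0.075797
(r − q) = 0.075797 / (348/365) = 0.079500
q = r − ln(F/S)/T = 0.0843 − 0.079500 = 0.004800
q = 0.48%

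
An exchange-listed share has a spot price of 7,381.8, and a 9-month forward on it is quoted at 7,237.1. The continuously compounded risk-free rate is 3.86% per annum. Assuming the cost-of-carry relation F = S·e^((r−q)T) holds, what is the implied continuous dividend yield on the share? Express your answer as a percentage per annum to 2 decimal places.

From F = S·e^((r−q)T): (r − q) = ln(F/S)/T
ln(7237.1/7381.8) = ln(0.980398) = -0.019797
(r − q) = -0.019797 / (9/12) = -0.026396
q = r − ln(F/S)/T = 0.0386 + 0.026396 = 0.064996
q = 6.50%

6.50%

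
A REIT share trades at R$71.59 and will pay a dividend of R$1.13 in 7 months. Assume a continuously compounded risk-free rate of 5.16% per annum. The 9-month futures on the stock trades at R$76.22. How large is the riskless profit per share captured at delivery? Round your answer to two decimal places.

R$2.94 per share

PV(dividends) I = 1.13·e^(−0.0516·7/12) = 1.0965
Fair futures F* = (S − I)·e^(rT) = (71.59 − 1.0965)·e^0.038700 = 70.4935 × 1.039459 = 73.2751
Market R$76.22 > fair 73.2751: forward overpriced → cash-and-carry (borrow at r, buy the stock and collect the dividends, short the forward).
Profit at T = |F_mkt − F*| = |76.22 − 73.2751| = R$2.94 per share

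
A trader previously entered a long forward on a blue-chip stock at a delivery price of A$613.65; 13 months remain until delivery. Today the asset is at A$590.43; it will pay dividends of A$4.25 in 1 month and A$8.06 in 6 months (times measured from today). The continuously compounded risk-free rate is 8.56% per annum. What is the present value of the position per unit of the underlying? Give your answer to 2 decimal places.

PV(remaining dividends) I = 4.25·e^(−0.0856·1/12) + 8.06·e^(−0.0856·6/12) = 11.9421
Current forward F = (S − I)·e^(rT) = (590.43 − 11.9421)·e^(0.0856·13/12) = 578.4879 × 1.097169 = 634.6990
Value (long) = (F − K)·e^(−rT) = (634.6990 − 613.65) × 0.911437 = 19.1848
Value = A$19.18

A$19.18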